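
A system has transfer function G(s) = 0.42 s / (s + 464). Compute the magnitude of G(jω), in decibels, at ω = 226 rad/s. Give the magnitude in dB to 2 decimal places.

-14.71 dB

|j226| = 226
|j226 + 464| = √(226² + 464²) = 516.1
|G(j226)| = 0.42 × 226 / 516.1 = 0.18391
20 log₁₀(0.18391) = -14.708 dB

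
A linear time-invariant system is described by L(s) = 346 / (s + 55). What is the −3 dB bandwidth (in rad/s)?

55 rad/s

For a single-pole low-pass, the −3 dB point is at the pole: ω = 55 rad/s.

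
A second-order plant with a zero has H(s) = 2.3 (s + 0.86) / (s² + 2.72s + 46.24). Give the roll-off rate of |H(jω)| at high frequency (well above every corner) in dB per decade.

With 1 zero and 2 poles, the high-frequency asymptotic slope is 20 × (1 − 2) = -20 dB/decade.

-20 dB/decade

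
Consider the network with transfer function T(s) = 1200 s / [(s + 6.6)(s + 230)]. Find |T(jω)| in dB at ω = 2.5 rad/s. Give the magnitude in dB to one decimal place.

5.3 dB

|j2.5| = 2.5
|j2.5 + 6.6| = √(2.5² + 6.6²) = 7.058
|j2.5 + 230| = √(2.5² + 230²) = 230
|T(j2.5)| = 1200 × 2.5 / (7.058 × 230) = 1.848
20 log₁₀(1.848) = 5.33 dB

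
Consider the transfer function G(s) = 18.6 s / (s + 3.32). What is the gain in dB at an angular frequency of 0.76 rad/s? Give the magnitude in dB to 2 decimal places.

12.36 dB

|j0.76| = 0.76
|j0.76 + 3.32| = √(0.76² + 3.32²) = 3.406
|G(j0.76)| = 18.6 × 0.76 / 3.406 = 4.1505
20 log₁₀(4.1505) = 12.362 dB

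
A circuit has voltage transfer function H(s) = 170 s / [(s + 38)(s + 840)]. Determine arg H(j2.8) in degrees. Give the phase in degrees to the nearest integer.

∠(j2.8) = 90.00°
∠(j2.8 + 38) = arctan(2.8/38) = 4.21°
∠(j2.8 + 840) = arctan(2.8/840) = 0.19°
∠H(j2.8) = 90.00° − (4.21° + 0.19°) = 85.59°

86 deg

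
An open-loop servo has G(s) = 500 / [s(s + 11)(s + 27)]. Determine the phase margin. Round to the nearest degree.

78°

Gain crossover: |G(jω)| = 1 at ω ≈ 1.66 rad/sec.
∠G(j1.66) = −90° − arctan(1.66/11) − arctan(1.66/27) ≈ -102.11°
PM = 180° + (-102.11°) = 77.89°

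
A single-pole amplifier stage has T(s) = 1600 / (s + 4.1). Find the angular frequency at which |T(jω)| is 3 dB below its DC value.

4.1 rad/s

For a single-pole low-pass, the −3 dB point is at the pole: ω = 4.1 rad/s.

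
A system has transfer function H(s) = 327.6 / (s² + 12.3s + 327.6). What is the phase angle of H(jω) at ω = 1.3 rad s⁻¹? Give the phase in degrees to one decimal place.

∠[(j1.3)² + 12.3(j1.3) + 327.6] = ∠[325.91 + j15.99] = 2.81°
∠H(j1.3) = −2.81° = -2.81°

-2.8 deg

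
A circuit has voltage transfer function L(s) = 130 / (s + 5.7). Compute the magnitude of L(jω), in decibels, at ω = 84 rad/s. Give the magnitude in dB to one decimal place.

|j84 + 5.7| = √(84² + 5.7²) = 84.19
|L(j84)| = 130 / 84.19 = 1.5441
20 log₁₀(1.5441) = 3.77 dB

3.8 dB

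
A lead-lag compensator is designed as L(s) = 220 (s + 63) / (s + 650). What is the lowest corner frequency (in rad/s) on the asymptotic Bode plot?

63 rad/s

Break frequencies occur at each pole and zero magnitude: 63 rad/s, 650 rad/s.
The lowest is 63 rad/s.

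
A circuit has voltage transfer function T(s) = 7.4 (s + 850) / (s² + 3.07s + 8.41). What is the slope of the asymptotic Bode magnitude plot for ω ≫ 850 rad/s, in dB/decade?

-20 dB/decade

With 1 zero and 2 poles, the high-frequency asymptotic slope is 20 × (1 − 2) = -20 dB/decade.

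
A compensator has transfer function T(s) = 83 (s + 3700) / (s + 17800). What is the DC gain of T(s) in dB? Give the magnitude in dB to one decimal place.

T(0) = 83 × 3700 / 17800 = 17.253
20 log₁₀(17.253) = 24.74 dB

24.7 dB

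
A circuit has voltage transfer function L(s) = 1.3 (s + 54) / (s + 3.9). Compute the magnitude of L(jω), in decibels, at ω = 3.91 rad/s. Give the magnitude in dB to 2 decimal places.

22.11 dB

|j3.91 + 54| = √(3.91² + 54²) = 54.14
|j3.91 + 3.9| = √(3.91² + 3.9²) = 5.523
|L(j3.91)| = 1.3 × 54.14 / 5.523 = 12.745
20 log₁₀(12.745) = 22.107 dB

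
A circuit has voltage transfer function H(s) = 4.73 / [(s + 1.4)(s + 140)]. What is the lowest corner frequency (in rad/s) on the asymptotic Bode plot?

Break frequencies occur at each pole and zero magnitude: 1.4 rad/s, 140 rad/s.
The lowest is 1.4 rad/s.

1.4 rad/s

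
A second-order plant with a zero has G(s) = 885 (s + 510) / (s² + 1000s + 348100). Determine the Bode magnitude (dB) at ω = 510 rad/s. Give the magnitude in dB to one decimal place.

1.8 dB

|j510 + 510| = √(510² + 510²) = 721.2
|(j510)² + 1000(j510) + 348100| = |88000 + j5.1e+05| = 5.175e+05
|G(j510)| = 885 × 721.2 / 5.175e+05 = 1.2334
20 log₁₀(1.2334) = 1.82 dB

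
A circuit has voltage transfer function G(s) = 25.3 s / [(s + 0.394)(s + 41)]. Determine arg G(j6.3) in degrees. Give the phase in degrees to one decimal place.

-5.2°

∠(j6.3) = 90.00°
∠(j6.3 + 0.394) = arctan(6.3/0.394) = 86.42°
∠(j6.3 + 41) = arctan(6.3/41) = 8.74°
∠G(j6.3) = 90.00° − (86.42° + 8.74°) = -5.16°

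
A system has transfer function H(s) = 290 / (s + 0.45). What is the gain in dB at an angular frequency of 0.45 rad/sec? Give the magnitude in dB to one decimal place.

|j0.45 + 0.45| = √(0.45² + 0.45²) = 0.6364
|H(j0.45)| = 290 / 0.6364 = 455.69
20 log₁₀(455.69) = 53.17 dB

53.2 dB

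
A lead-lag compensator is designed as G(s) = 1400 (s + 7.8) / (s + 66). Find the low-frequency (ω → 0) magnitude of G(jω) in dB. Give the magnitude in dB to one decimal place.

44.4 dB

G(0) = 1400 × 7.8 / 66 = 165.45
20 log₁₀(165.45) = 44.37 dB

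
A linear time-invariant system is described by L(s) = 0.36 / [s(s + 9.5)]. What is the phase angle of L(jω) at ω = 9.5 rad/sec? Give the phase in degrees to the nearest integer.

-135°

∠(j9.5 + 9.5) = arctan(9.5/9.5) = 45.00°
∠(j9.5) = 90.00°
∠L(j9.5) = − (45.00° + 90.00°) = -135.00°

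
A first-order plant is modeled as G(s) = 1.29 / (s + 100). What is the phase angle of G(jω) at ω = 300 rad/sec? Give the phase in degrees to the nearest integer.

∠(j300 + 100) = arctan(300/100) = 71.57°
∠G(j300) = −71.57° = -71.57°

-72 deg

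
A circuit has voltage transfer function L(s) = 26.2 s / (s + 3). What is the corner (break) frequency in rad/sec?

3 rad/sec

The single real pole at s = −3 gives a corner at ω = 3 rad/sec.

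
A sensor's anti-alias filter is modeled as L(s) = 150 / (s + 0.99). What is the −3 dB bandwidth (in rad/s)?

0.99 rad/s

For a single-pole low-pass, the −3 dB point is at the pole: ω = 0.99 rad/s.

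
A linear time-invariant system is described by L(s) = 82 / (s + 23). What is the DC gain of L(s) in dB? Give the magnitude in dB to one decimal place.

11.0 dB

L(0) = 82 / 23 = 3.5652
20 log₁₀(3.5652) = 11.04 dB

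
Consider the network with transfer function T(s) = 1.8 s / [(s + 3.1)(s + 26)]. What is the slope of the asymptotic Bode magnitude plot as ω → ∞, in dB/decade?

With 1 zero and 2 poles, the high-frequency asymptotic slope is 20 × (1 − 2) = -20 dB/decade.

-20 dB/decade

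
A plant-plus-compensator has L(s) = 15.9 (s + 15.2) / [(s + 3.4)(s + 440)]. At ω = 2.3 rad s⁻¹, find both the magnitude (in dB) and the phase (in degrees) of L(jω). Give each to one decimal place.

|L| = -17.4 dB, ∠L = -25.8 deg

|j2.3 + 15.2| = √(2.3² + 15.2²) = 15.37
|j2.3 + 3.4| = √(2.3² + 3.4²) = 4.105
|j2.3 + 440| = √(2.3² + 440²) = 440
|L(j2.3)| = 15.9 × 15.37 / (4.105 × 440) = 0.13533
20 log₁₀(0.13533) = -17.37 dB
∠(j2.3 + 15.2) = arctan(2.3/15.2) = 8.60°
∠(j2.3 + 3.4) = arctan(2.3/3.4) = 34.08°
∠(j2.3 + 440) = arctan(2.3/440) = 0.30°
∠L(j2.3) = 8.60° − (34.08° + 0.30°) = -25.77°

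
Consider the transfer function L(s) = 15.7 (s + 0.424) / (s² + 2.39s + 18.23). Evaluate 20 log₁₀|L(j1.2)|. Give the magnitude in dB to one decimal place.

1.4 dB

|j1.2 + 0.424| = √(1.2² + 0.424²) = 1.273
|(j1.2)² + 2.39(j1.2) + 18.23| = |16.79 + j2.868| = 17.03
|L(j1.2)| = 15.7 × 1.273 / 17.03 = 1.1731
20 log₁₀(1.1731) = 1.39 dB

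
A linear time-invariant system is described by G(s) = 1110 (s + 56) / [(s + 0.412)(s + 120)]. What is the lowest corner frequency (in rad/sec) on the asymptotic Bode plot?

Break frequencies occur at each pole and zero magnitude: 0.412 rad/sec, 56 rad/sec, 120 rad/sec.
The lowest is 0.412 rad/sec.

0.412 rad/sec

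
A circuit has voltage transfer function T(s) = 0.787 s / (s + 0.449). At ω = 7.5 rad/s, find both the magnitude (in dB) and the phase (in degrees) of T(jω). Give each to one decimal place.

|j7.5| = 7.5
|j7.5 + 0.449| = √(7.5² + 0.449²) = 7.513
|T(j7.5)| = 0.787 × 7.5 / 7.513 = 0.78559
20 log₁₀(0.78559) = -2.10 dB
∠(j7.5) = 90.00°
∠(j7.5 + 0.449) = arctan(7.5/0.449) = 86.57°
∠T(j7.5) = 90.00° − 86.57° = 3.43°

|T| = -2.1 dB, ∠T = 3.4°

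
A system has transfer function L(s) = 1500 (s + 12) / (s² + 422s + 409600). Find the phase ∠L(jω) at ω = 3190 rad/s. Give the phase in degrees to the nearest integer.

-82 deg

∠(j3190 + 12) = arctan(3190/12) = 89.78°
∠[(j3190)² + 422(j3190) + 409600] = ∠[-9.7665e+06 + j1.3462e+06] = 172.15°
∠L(j3190) = 89.78° − 172.15° = -82.37°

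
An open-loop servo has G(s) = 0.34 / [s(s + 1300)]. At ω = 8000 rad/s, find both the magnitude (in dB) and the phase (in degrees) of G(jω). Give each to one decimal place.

|j8000 + 1300| = √(8000² + 1300²) = 8105
|j8000| = 8000
|G(j8000)| = 0.34 / (8105 × 8000) = 5.2437e-09
20 log₁₀(5.2437e-09) = -165.61 dB
∠(j8000 + 1300) = arctan(8000/1300) = 80.77°
∠(j8000) = 90.00°
∠G(j8000) = − (80.77° + 90.00°) = -170.77°

|G| = -165.6 dB, ∠G = -170.8°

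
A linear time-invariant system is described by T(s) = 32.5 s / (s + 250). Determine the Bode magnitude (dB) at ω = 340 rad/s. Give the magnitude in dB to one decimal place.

28.4 dB

|j340| = 340
|j340 + 250| = √(340² + 250²) = 422
|T(j340)| = 32.5 × 340 / 422 = 26.184
20 log₁₀(26.184) = 28.36 dB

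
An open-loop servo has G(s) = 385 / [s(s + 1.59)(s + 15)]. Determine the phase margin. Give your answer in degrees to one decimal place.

0.5 deg

Gain crossover: |G(jω)| = 1 at ω ≈ 4.82 rad/s.
∠G(j4.82) = −90° − arctan(4.82/1.59) − arctan(4.82/15) ≈ -179.54°
PM = 180° + (-179.54°) = 0.46°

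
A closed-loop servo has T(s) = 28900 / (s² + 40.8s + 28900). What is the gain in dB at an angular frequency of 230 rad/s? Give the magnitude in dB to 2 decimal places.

|(j230)² + 40.8(j230) + 28900| = |-24000 + j9384| = 2.577e+04
|T(j230)| = 28900 / 2.577e+04 = 1.1215
20 log₁₀(1.1215) = 0.996 dB

1.00 dB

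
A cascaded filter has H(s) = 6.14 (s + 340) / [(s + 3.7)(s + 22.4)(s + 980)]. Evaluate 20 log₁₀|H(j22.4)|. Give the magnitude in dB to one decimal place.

-50.6 dB

|j22.4 + 340| = √(22.4² + 340²) = 340.7
|j22.4 + 3.7| = √(22.4² + 3.7²) = 22.7
|j22.4 + 22.4| = √(22.4² + 22.4²) = 31.68
|j22.4 + 980| = √(22.4² + 980²) = 980.3
|H(j22.4)| = 6.14 × 340.7 / (22.7 × 31.68 × 980.3) = 0.0029675
20 log₁₀(0.0029675) = -50.55 dB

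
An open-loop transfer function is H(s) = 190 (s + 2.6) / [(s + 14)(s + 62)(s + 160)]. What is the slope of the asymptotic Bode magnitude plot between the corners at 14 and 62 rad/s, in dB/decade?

In this band the factors already past their corner are: zero at 2.6, pole at 14; net slope = 0 dB/decade.

0 dB/decade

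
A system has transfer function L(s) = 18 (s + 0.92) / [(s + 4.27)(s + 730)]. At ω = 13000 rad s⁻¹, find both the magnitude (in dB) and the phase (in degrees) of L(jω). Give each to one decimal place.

|L| = -57.2 dB, ∠L = -86.8°

|j13000 + 0.92| = √(13000² + 0.92²) = 1.3e+04
|j13000 + 4.27| = √(13000² + 4.27²) = 1.3e+04
|j13000 + 730| = √(13000² + 730²) = 1.302e+04
|L(j13000)| = 18 × 1.3e+04 / (1.3e+04 × 1.302e+04) = 0.0013824
20 log₁₀(0.0013824) = -57.19 dB
∠(j13000 + 0.92) = arctan(13000/0.92) = 90.00°
∠(j13000 + 4.27) = arctan(13000/4.27) = 89.98°
∠(j13000 + 730) = arctan(13000/730) = 86.79°
∠L(j13000) = 90.00° − (89.98° + 86.79°) = -86.77°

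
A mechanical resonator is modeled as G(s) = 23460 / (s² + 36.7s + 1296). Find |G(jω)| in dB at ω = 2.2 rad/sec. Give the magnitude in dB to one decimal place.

|(j2.2)² + 36.7(j2.2) + 1296| = |1291.2 + j80.74| = 1294
|G(j2.2)| = 23460 / 1294 = 18.134
20 log₁₀(18.134) = 25.17 dB

25.2 dB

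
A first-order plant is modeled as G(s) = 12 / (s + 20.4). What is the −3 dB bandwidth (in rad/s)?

20.4 rad/s

For a single-pole low-pass, the −3 dB point is at the pole: ω = 20.4 rad/s.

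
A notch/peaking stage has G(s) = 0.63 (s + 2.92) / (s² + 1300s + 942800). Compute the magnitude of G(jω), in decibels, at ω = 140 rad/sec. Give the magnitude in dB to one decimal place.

-80.6 dB

|j140 + 2.92| = √(140² + 2.92²) = 140
|(j140)² + 1300(j140) + 942800| = |9.232e+05 + j1.82e+05| = 9.41e+05
|G(j140)| = 0.63 × 140 / 9.41e+05 = 9.3754e-05
20 log₁₀(9.3754e-05) = -80.56 dB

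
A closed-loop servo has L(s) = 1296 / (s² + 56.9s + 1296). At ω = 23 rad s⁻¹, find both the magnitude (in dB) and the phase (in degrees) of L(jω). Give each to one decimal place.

|(j23)² + 56.9(j23) + 1296| = |767 + j1308.7| = 1517
|L(j23)| = 1296 / 1517 = 0.85437
20 log₁₀(0.85437) = -1.37 dB
∠[(j23)² + 56.9(j23) + 1296] = ∠[767 + j1308.7] = 59.63°
∠L(j23) = −59.63° = -59.63°

|L| = -1.4 dB, ∠L = -59.6 deg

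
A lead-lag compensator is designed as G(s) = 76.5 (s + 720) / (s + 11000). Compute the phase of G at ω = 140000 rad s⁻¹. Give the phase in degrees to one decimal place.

∠(j140000 + 720) = arctan(140000/720) = 89.71°
∠(j140000 + 11000) = arctan(140000/11000) = 85.51°
∠G(j140000) = 89.71° − 85.51° = 4.20°

4.2 deg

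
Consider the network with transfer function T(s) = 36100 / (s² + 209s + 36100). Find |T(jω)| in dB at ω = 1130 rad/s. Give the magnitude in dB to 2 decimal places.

-30.88 dB

|(j1130)² + 209(j1130) + 36100| = |-1.2408e+06 + j2.3617e+05| = 1.263e+06
|T(j1130)| = 36100 / 1.263e+06 = 0.028581
20 log₁₀(0.028581) = -30.878 dB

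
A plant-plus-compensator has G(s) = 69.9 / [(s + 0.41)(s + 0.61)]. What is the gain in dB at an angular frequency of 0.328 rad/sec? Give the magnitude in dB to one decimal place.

45.7 dB

|j0.328 + 0.41| = √(0.328² + 0.41²) = 0.5251
|j0.328 + 0.61| = √(0.328² + 0.61²) = 0.6926
|G(j0.328)| = 69.9 / (0.5251 × 0.6926) = 192.22
20 log₁₀(192.22) = 45.68 dB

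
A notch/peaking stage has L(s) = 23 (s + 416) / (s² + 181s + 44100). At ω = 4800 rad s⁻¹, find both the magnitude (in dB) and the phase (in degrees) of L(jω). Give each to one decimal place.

|L| = -46.3 dB, ∠L = -92.8°

|j4800 + 416| = √(4800² + 416²) = 4818
|(j4800)² + 181(j4800) + 44100| = |-2.2996e+07 + j8.688e+05| = 2.301e+07
|L(j4800)| = 23 × 4818 / 2.301e+07 = 0.0048154
20 log₁₀(0.0048154) = -46.35 dB
∠(j4800 + 416) = arctan(4800/416) = 85.05°
∠[(j4800)² + 181(j4800) + 44100] = ∠[-2.2996e+07 + j8.688e+05] = 177.84°
∠L(j4800) = 85.05° − 177.84° = -92.79°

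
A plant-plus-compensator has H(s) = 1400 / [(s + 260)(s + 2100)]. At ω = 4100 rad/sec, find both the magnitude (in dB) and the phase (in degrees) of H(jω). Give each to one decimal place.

|j4100 + 260| = √(4100² + 260²) = 4108
|j4100 + 2100| = √(4100² + 2100²) = 4607
|H(j4100)| = 1400 / (4108 × 4607) = 7.3978e-05
20 log₁₀(7.3978e-05) = -82.62 dB
∠(j4100 + 260) = arctan(4100/260) = 86.37°
∠(j4100 + 2100) = arctan(4100/2100) = 62.88°
∠H(j4100) = − (86.37° + 62.88°) = -149.25°

|H| = -82.6 dB, ∠H = -149.3°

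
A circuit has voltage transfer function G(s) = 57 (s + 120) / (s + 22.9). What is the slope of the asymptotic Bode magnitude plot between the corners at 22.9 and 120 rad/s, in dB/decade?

-20 dB/decade

In this band the factors already past their corner are: pole at 22.9; net slope = -20 dB/decade.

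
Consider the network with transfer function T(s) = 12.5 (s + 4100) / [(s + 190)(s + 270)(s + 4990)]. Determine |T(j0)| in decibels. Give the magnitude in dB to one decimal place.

-74.0 dB

T(0) = 12.5 × 4100 / (190 × 270 × 4990) = 0.00020021
20 log₁₀(0.00020021) = -73.97 dB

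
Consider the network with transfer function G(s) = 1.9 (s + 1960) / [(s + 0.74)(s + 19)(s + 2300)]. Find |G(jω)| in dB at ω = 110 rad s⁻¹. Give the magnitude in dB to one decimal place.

-77.6 dB

|j110 + 1960| = √(110² + 1960²) = 1963
|j110 + 0.74| = √(110² + 0.74²) = 110
|j110 + 19| = √(110² + 19²) = 111.6
|j110 + 2300| = √(110² + 2300²) = 2303
|G(j110)| = 1.9 × 1963 / (110 × 111.6 × 2303) = 0.00013191
20 log₁₀(0.00013191) = -77.59 dB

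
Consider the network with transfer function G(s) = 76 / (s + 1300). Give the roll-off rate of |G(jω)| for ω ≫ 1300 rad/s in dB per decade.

With 0 zeros and 1 pole, the high-frequency asymptotic slope is 20 × (0 − 1) = -20 dB/decade.

-20 dB/decade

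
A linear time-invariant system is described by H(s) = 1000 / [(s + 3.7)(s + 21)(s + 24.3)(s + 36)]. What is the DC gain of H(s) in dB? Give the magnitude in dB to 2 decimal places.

-36.65 dB

H(0) = 1000 / (3.7 × 21 × 24.3 × 36) = 0.014712
20 log₁₀(0.014712) = -36.647 dB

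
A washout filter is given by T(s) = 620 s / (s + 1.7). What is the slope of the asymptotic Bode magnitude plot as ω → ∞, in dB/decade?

With 1 zero and 1 pole, the high-frequency asymptotic slope is 20 × (1 − 1) = 0 dB/decade.

0 dB/decade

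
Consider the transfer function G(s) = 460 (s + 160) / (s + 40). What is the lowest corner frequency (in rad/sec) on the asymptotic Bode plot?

Break frequencies occur at each pole and zero magnitude: 40 rad/sec, 160 rad/sec.
The lowest is 40 rad/sec.

40 rad/sec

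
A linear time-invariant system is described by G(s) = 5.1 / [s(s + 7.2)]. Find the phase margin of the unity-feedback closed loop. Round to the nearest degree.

Gain crossover: |G(jω)| = 1 at ω ≈ 0.705 rad/s.
∠G(j0.705) = −90° − arctan(0.705/7.2) ≈ -95.59°
PM = 180° + (-95.59°) = 84.41°

84°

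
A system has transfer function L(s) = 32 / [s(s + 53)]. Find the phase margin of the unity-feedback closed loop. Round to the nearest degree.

89 deg

Gain crossover: |L(jω)| = 1 at ω ≈ 0.604 rad s⁻¹.
∠L(j0.604) = −90° − arctan(0.604/53) ≈ -90.65°
PM = 180° + (-90.65°) = 89.35°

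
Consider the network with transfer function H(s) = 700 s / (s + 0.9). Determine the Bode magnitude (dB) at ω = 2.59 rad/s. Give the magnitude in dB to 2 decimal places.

|j2.59| = 2.59
|j2.59 + 0.9| = √(2.59² + 0.9²) = 2.742
|H(j2.59)| = 700 × 2.59 / 2.742 = 661.22
20 log₁₀(661.22) = 56.407 dB

56.41 dB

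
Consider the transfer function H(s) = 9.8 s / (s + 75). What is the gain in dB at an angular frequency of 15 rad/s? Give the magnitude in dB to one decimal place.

5.7 dB

|j15| = 15
|j15 + 75| = √(15² + 75²) = 76.49
|H(j15)| = 9.8 × 15 / 76.49 = 1.9219
20 log₁₀(1.9219) = 5.67 dB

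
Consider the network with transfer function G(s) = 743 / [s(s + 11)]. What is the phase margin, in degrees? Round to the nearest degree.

23°

Gain crossover: |G(jω)| = 1 at ω ≈ 26.2 rad/s.
∠G(j26.2) = −90° − arctan(26.2/11) ≈ -157.20°
PM = 180° + (-157.20°) = 22.80°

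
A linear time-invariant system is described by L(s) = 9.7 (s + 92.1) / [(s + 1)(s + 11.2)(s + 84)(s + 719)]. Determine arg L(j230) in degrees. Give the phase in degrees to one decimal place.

-196.5 deg

∠(j230 + 92.1) = arctan(230/92.1) = 68.18°
∠(j230 + 1) = arctan(230/1) = 89.75°
∠(j230 + 11.2) = arctan(230/11.2) = 87.21°
∠(j230 + 84) = arctan(230/84) = 69.94°
∠(j230 + 719) = arctan(230/719) = 17.74°
∠L(j230) = 68.18° − (89.75° + 87.21° + 69.94° + 17.74°) = -196.46°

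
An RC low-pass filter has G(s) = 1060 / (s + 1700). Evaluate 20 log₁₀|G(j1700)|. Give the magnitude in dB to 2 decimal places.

|j1700 + 1700| = √(1700² + 1700²) = 2404
|G(j1700)| = 1060 / 2404 = 0.4409
20 log₁₀(0.4409) = -7.113 dB

-7.11 dB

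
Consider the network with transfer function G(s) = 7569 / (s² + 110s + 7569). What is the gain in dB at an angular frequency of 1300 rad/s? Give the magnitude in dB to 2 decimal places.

|(j1300)² + 110(j1300) + 7569| = |-1.6824e+06 + j1.43e+05| = 1.688e+06
|G(j1300)| = 7569 / 1.688e+06 = 0.0044827
20 log₁₀(0.0044827) = -46.969 dB

-46.97 dB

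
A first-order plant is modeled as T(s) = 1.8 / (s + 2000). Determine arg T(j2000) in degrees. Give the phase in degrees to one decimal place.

-45.0°

∠(j2000 + 2000) = arctan(2000/2000) = 45.00°
∠T(j2000) = −45.00° = -45.00°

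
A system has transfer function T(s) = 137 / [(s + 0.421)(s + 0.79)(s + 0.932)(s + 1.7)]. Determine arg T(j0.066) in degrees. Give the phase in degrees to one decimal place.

∠(j0.066 + 0.421) = arctan(0.066/0.421) = 8.91°
∠(j0.066 + 0.79) = arctan(0.066/0.79) = 4.78°
∠(j0.066 + 0.932) = arctan(0.066/0.932) = 4.05°
∠(j0.066 + 1.7) = arctan(0.066/1.7) = 2.22°
∠T(j0.066) = − (8.91° + 4.78° + 4.05° + 2.22°) = -19.96°

-20.0°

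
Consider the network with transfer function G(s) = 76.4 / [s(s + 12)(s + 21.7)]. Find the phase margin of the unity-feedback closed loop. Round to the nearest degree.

88°

Gain crossover: |G(jω)| = 1 at ω ≈ 0.293 rad/sec.
∠G(j0.293) = −90° − arctan(0.293/12) − arctan(0.293/21.7) ≈ -92.17°
PM = 180° + (-92.17°) = 87.83°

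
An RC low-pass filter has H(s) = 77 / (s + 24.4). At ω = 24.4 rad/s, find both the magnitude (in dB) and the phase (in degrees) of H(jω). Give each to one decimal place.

|H| = 7.0 dB, ∠H = -45.0°

|j24.4 + 24.4| = √(24.4² + 24.4²) = 34.51
|H(j24.4)| = 77 / 34.51 = 2.2314
20 log₁₀(2.2314) = 6.97 dB
∠(j24.4 + 24.4) = arctan(24.4/24.4) = 45.00°
∠H(j24.4) = −45.00° = -45.00°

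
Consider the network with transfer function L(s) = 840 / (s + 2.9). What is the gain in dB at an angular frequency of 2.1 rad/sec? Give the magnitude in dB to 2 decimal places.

|j2.1 + 2.9| = √(2.1² + 2.9²) = 3.581
|L(j2.1)| = 840 / 3.581 = 234.6
20 log₁₀(234.6) = 47.407 dB

47.41 dB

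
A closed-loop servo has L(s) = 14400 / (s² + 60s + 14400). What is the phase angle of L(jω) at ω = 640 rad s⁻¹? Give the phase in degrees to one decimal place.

-174.5 deg

∠[(j640)² + 60(j640) + 14400] = ∠[-3.952e+05 + j38400] = 174.45°
∠L(j640) = −174.45° = -174.45°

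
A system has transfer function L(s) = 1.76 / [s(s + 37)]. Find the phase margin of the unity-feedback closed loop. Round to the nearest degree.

90°

Gain crossover: |L(jω)| = 1 at ω ≈ 0.0476 rad/s.
∠L(j0.0476) = −90° − arctan(0.0476/37) ≈ -90.07°
PM = 180° + (-90.07°) = 89.93°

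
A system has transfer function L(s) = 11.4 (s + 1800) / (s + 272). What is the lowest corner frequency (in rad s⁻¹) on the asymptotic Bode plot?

272 rad s⁻¹

Break frequencies occur at each pole and zero magnitude: 272 rad s⁻¹, 1800 rad s⁻¹.
The lowest is 272 rad s⁻¹.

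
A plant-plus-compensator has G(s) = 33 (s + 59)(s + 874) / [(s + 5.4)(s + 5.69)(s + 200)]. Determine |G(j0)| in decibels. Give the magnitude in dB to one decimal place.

G(0) = 33 × 59 × 874 / (5.4 × 5.69 × 200) = 276.91
20 log₁₀(276.91) = 48.85 dB

48.8 dB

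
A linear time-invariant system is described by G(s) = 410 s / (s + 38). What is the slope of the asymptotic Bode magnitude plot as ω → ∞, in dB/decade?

0 dB/decade

With 1 zero and 1 pole, the high-frequency asymptotic slope is 20 × (1 − 1) = 0 dB/decade.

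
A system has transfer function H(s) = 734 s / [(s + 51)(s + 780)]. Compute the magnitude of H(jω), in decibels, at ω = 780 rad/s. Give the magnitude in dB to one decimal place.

-3.6 dB

|j780| = 780
|j780 + 51| = √(780² + 51²) = 781.7
|j780 + 780| = √(780² + 780²) = 1103
|H(j780)| = 734 × 780 / (781.7 × 1103) = 0.66399
20 log₁₀(0.66399) = -3.56 dB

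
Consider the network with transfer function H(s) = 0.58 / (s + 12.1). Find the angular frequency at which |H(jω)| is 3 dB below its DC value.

For a single-pole low-pass, the −3 dB point is at the pole: ω = 12.1 rad/sec.

12.1 rad/sec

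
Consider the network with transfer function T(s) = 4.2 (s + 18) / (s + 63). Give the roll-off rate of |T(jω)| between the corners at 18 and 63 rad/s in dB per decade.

20 dB/decade

In this band the factors already past their corner are: zero at 18; net slope = 20 dB/decade.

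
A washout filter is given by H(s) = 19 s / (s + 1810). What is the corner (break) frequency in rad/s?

1810 rad/s

The single real pole at s = −1810 gives a corner at ω = 1810 rad/s.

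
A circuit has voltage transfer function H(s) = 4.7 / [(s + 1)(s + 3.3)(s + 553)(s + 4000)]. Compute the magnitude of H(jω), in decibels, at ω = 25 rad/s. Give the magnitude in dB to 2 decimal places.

-169.46 dB

|j25 + 1| = √(25² + 1²) = 25.02
|j25 + 3.3| = √(25² + 3.3²) = 25.22
|j25 + 553| = √(25² + 553²) = 553.6
|j25 + 4000| = √(25² + 4000²) = 4000
|H(j25)| = 4.7 / (25.02 × 25.22 × 553.6 × 4000) = 3.3642e-09
20 log₁₀(3.3642e-09) = -169.462 dB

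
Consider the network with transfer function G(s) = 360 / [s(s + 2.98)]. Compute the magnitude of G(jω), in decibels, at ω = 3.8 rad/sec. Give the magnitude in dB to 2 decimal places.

|j3.8 + 2.98| = √(3.8² + 2.98²) = 4.829
|j3.8| = 3.8
|G(j3.8)| = 360 / (4.829 × 3.8) = 19.618
20 log₁₀(19.618) = 25.853 dB

25.85 dB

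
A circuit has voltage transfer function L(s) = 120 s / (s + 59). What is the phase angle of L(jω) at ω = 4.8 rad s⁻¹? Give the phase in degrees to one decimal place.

85.3°

∠(j4.8) = 90.00°
∠(j4.8 + 59) = arctan(4.8/59) = 4.65°
∠L(j4.8) = 90.00° − 4.65° = 85.35°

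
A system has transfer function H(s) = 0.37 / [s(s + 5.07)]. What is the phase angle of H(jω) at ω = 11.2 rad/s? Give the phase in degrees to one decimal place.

-155.6 deg

∠(j11.2 + 5.07) = arctan(11.2/5.07) = 65.64°
∠(j11.2) = 90.00°
∠H(j11.2) = − (65.64° + 90.00°) = -155.64°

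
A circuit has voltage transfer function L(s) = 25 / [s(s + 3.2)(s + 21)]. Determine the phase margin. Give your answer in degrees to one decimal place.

Gain crossover: |L(jω)| = 1 at ω ≈ 0.37 rad/s.
∠L(j0.37) = −90° − arctan(0.37/3.2) − arctan(0.37/21) ≈ -97.59°
PM = 180° + (-97.59°) = 82.41°

82.4°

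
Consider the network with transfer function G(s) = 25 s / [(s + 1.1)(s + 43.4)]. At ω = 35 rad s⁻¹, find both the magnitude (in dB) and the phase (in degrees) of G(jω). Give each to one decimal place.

|j35| = 35
|j35 + 1.1| = √(35² + 1.1²) = 35.02
|j35 + 43.4| = √(35² + 43.4²) = 55.75
|G(j35)| = 25 × 35 / (35.02 × 55.75) = 0.44817
20 log₁₀(0.44817) = -6.97 dB
∠(j35) = 90.00°
∠(j35 + 1.1) = arctan(35/1.1) = 88.20°
∠(j35 + 43.4) = arctan(35/43.4) = 38.88°
∠G(j35) = 90.00° − (88.20° + 38.88°) = -37.08°

|G| = -7.0 dB, ∠G = -37.1 deg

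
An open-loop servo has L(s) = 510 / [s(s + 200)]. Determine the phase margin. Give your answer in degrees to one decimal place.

Gain crossover: |L(jω)| = 1 at ω ≈ 2.55 rad/sec.
∠L(j2.55) = −90° − arctan(2.55/200) ≈ -90.73°
PM = 180° + (-90.73°) = 89.27°

89.3°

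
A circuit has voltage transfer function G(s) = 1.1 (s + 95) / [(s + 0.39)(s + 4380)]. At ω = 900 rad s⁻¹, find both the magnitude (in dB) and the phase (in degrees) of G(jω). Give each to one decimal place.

|j900 + 95| = √(900² + 95²) = 905
|j900 + 0.39| = √(900² + 0.39²) = 900
|j900 + 4380| = √(900² + 4380²) = 4472
|G(j900)| = 1.1 × 905 / (900 × 4472) = 0.00024737
20 log₁₀(0.00024737) = -72.13 dB
∠(j900 + 95) = arctan(900/95) = 83.97°
∠(j900 + 0.39) = arctan(900/0.39) = 89.98°
∠(j900 + 4380) = arctan(900/4380) = 11.61°
∠G(j900) = 83.97° − (89.98° + 11.61°) = -17.61°

|G| = -72.1 dB, ∠G = -17.6°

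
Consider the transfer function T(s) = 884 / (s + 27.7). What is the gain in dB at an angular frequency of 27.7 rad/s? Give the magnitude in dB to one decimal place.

|j27.7 + 27.7| = √(27.7² + 27.7²) = 39.17
|T(j27.7)| = 884 / 39.17 = 22.566
20 log₁₀(22.566) = 27.07 dB

27.1 dB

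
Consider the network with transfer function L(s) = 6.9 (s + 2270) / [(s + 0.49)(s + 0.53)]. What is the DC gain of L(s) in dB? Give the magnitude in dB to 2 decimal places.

L(0) = 6.9 × 2270 / (0.49 × 0.53) = 60312
20 log₁₀(60312) = 95.608 dB

95.61 dB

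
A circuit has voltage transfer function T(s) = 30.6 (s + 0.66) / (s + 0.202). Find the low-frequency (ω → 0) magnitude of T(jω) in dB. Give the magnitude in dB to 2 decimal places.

T(0) = 30.6 × 0.66 / 0.202 = 99.98
20 log₁₀(99.98) = 39.998 dB

40.00 dB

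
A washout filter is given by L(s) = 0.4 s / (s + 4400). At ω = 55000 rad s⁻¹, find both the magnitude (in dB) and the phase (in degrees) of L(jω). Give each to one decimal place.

|L| = -8.0 dB, ∠L = 4.6 deg

|j55000| = 5.5e+04
|j55000 + 4400| = √(55000² + 4400²) = 5.518e+04
|L(j55000)| = 0.4 × 5.5e+04 / 5.518e+04 = 0.39873
20 log₁₀(0.39873) = -7.99 dB
∠(j55000) = 90.00°
∠(j55000 + 4400) = arctan(55000/4400) = 85.43°
∠L(j55000) = 90.00° − 85.43° = 4.57°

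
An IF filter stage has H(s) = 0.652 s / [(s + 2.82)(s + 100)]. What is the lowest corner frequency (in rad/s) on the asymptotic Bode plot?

2.82 rad/s

Break frequencies occur at each pole and zero magnitude: 2.82 rad/s, 100 rad/s.
The lowest is 2.82 rad/s.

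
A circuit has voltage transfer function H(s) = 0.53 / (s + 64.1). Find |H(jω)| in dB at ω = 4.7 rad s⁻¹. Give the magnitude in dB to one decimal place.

|j4.7 + 64.1| = √(4.7² + 64.1²) = 64.27
|H(j4.7)| = 0.53 / 64.27 = 0.0082462
20 log₁₀(0.0082462) = -41.67 dB

-41.7 dB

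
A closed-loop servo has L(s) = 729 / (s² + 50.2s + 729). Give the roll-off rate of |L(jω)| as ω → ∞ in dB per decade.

With 0 zeros and 2 poles, the high-frequency asymptotic slope is 20 × (0 − 2) = -40 dB/decade.

-40 dB/decade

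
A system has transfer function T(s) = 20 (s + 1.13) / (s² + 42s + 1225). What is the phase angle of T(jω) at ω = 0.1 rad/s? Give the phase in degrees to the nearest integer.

5°

∠(j0.1 + 1.13) = arctan(0.1/1.13) = 5.06°
∠[(j0.1)² + 42(j0.1) + 1225] = ∠[1225 + j4.2] = 0.20°
∠T(j0.1) = 5.06° − 0.20° = 4.86°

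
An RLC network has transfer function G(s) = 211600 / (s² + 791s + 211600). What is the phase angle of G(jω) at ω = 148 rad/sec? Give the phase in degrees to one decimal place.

-31.7 deg

∠[(j148)² + 791(j148) + 211600] = ∠[1.897e+05 + j1.1707e+05] = 31.68°
∠G(j148) = −31.68° = -31.68°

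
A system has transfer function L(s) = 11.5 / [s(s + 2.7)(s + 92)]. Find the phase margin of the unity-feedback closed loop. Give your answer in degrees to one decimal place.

Gain crossover: |L(jω)| = 1 at ω ≈ 0.0463 rad/sec.
∠L(j0.0463) = −90° − arctan(0.0463/2.7) − arctan(0.0463/92) ≈ -91.01°
PM = 180° + (-91.01°) = 88.99°

89.0°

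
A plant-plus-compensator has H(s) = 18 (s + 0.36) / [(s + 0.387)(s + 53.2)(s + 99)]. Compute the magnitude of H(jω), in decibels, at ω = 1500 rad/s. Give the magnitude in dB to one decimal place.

|j1500 + 0.36| = √(1500² + 0.36²) = 1500
|j1500 + 0.387| = √(1500² + 0.387²) = 1500
|j1500 + 53.2| = √(1500² + 53.2²) = 1501
|j1500 + 99| = √(1500² + 99²) = 1503
|H(j1500)| = 18 × 1500 / (1500 × 1501 × 1503) = 7.9776e-06
20 log₁₀(7.9776e-06) = -101.96 dB

-102.0 dB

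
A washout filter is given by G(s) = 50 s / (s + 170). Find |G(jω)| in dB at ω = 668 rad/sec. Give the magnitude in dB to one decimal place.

33.7 dB

|j668| = 668
|j668 + 170| = √(668² + 170²) = 689.3
|G(j668)| = 50 × 668 / 689.3 = 48.455
20 log₁₀(48.455) = 33.71 dB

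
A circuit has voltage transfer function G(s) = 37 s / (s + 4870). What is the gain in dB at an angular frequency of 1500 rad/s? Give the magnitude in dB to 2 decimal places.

|j1500| = 1500
|j1500 + 4870| = √(1500² + 4870²) = 5096
|G(j1500)| = 37 × 1500 / 5096 = 10.891
20 log₁₀(10.891) = 20.742 dB

20.74 dB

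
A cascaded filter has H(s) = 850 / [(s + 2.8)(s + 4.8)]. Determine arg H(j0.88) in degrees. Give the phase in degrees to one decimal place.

∠(j0.88 + 2.8) = arctan(0.88/2.8) = 17.45°
∠(j0.88 + 4.8) = arctan(0.88/4.8) = 10.39°
∠H(j0.88) = − (17.45° + 10.39°) = -27.84°

-27.8 deg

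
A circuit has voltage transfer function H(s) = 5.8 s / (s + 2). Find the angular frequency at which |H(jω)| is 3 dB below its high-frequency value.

For a single-pole high-pass, the −3 dB point is at the pole: ω = 2 rad s⁻¹.

2 rad s⁻¹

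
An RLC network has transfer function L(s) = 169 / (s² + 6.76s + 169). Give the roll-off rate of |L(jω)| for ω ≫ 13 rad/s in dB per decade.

-40 dB/decade

With 0 zeros and 2 poles, the high-frequency asymptotic slope is 20 × (0 − 2) = -40 dB/decade.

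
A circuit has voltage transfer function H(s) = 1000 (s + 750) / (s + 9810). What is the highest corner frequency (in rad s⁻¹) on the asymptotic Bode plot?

9810 rad s⁻¹

Break frequencies occur at each pole and zero magnitude: 750 rad s⁻¹, 9810 rad s⁻¹.
The highest is 9810 rad s⁻¹.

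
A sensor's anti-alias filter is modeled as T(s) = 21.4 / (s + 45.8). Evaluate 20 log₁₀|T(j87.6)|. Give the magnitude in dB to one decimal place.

-13.3 dB

|j87.6 + 45.8| = √(87.6² + 45.8²) = 98.85
|T(j87.6)| = 21.4 / 98.85 = 0.21649
20 log₁₀(0.21649) = -13.29 dB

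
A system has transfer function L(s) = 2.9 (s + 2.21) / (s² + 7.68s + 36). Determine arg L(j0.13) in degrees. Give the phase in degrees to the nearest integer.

2 deg

∠(j0.13 + 2.21) = arctan(0.13/2.21) = 3.37°
∠[(j0.13)² + 7.68(j0.13) + 36] = ∠[35.983 + j0.9984] = 1.59°
∠L(j0.13) = 3.37° − 1.59° = 1.78°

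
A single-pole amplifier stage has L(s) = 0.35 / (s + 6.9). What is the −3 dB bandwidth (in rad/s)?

For a single-pole low-pass, the −3 dB point is at the pole: ω = 6.9 rad/s.

6.9 rad/s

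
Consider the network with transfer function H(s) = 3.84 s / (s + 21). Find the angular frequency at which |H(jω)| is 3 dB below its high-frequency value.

21 rad/s

For a single-pole high-pass, the −3 dB point is at the pole: ω = 21 rad/s.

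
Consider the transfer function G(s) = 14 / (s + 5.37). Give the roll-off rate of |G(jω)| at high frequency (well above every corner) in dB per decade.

With 0 zeros and 1 pole, the high-frequency asymptotic slope is 20 × (0 − 1) = -20 dB/decade.

-20 dB/decade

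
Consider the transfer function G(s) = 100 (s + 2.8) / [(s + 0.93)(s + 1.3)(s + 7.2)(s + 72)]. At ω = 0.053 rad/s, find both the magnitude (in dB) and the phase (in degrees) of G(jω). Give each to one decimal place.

|j0.053 + 2.8| = √(0.053² + 2.8²) = 2.801
|j0.053 + 0.93| = √(0.053² + 0.93²) = 0.9315
|j0.053 + 1.3| = √(0.053² + 1.3²) = 1.301
|j0.053 + 7.2| = √(0.053² + 7.2²) = 7.2
|j0.053 + 72| = √(0.053² + 72²) = 72
|G(j0.053)| = 100 × 2.801 / (0.9315 × 1.301 × 7.2 × 72) = 0.44573
20 log₁₀(0.44573) = -7.02 dB
∠(j0.053 + 2.8) = arctan(0.053/2.8) = 1.08°
∠(j0.053 + 0.93) = arctan(0.053/0.93) = 3.26°
∠(j0.053 + 1.3) = arctan(0.053/1.3) = 2.33°
∠(j0.053 + 7.2) = arctan(0.053/7.2) = 0.42°
∠(j0.053 + 72) = arctan(0.053/72) = 0.04°
∠G(j0.053) = 1.08° − (3.26° + 2.33° + 0.42° + 0.04°) = -4.98°

|G| = -7.0 dB, ∠G = -5.0 deg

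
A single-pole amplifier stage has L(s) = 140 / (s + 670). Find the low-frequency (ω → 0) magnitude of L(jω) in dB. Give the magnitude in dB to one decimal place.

L(0) = 140 / 670 = 0.20896
20 log₁₀(0.20896) = -13.60 dB

-13.6 dB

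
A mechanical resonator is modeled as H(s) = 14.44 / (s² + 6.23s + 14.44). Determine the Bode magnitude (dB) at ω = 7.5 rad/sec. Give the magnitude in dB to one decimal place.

|(j7.5)² + 6.23(j7.5) + 14.44| = |-41.81 + j46.725| = 62.7
|H(j7.5)| = 14.44 / 62.7 = 0.2303
20 log₁₀(0.2303) = -12.75 dB

-12.8 dB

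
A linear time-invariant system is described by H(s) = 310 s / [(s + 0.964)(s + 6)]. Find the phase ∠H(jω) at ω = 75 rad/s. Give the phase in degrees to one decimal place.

∠(j75) = 90.00°
∠(j75 + 0.964) = arctan(75/0.964) = 89.26°
∠(j75 + 6) = arctan(75/6) = 85.43°
∠H(j75) = 90.00° − (89.26° + 85.43°) = -84.69°

-84.7°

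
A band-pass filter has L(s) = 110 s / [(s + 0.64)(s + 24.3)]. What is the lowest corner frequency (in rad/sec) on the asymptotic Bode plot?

0.64 rad/sec

Break frequencies occur at each pole and zero magnitude: 0.64 rad/sec, 24.3 rad/sec.
The lowest is 0.64 rad/sec.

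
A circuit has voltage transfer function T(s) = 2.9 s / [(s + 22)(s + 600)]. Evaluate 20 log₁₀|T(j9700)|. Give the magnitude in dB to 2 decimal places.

-70.50 dB

|j9700| = 9700
|j9700 + 22| = √(9700² + 22²) = 9700
|j9700 + 600| = √(9700² + 600²) = 9719
|T(j9700)| = 2.9 × 9700 / (9700 × 9719) = 0.0002984
20 log₁₀(0.0002984) = -70.504 dB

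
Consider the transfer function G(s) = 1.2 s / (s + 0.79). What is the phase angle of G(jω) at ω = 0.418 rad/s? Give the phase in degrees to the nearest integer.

∠(j0.418) = 90.00°
∠(j0.418 + 0.79) = arctan(0.418/0.79) = 27.88°
∠G(j0.418) = 90.00° − 27.88° = 62.12°

62°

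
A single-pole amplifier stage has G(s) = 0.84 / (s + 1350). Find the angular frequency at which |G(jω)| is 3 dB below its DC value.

1350 rad s⁻¹

For a single-pole low-pass, the −3 dB point is at the pole: ω = 1350 rad s⁻¹.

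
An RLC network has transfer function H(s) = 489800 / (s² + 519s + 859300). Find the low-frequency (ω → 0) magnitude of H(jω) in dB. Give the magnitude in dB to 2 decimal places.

-4.88 dB

H(0) = 489800 / 859300 = 0.57
20 log₁₀(0.57) = -4.883 dB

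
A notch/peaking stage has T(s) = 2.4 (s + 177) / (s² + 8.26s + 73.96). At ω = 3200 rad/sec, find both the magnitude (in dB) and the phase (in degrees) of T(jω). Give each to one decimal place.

|j3200 + 177| = √(3200² + 177²) = 3205
|(j3200)² + 8.26(j3200) + 73.96| = |-1.024e+07 + j26432| = 1.024e+07
|T(j3200)| = 2.4 × 3205 / 1.024e+07 = 0.00075115
20 log₁₀(0.00075115) = -62.49 dB
∠(j3200 + 177) = arctan(3200/177) = 86.83°
∠[(j3200)² + 8.26(j3200) + 73.96] = ∠[-1.024e+07 + j26432] = 179.85°
∠T(j3200) = 86.83° − 179.85° = -93.02°

|T| = -62.5 dB, ∠T = -93.0°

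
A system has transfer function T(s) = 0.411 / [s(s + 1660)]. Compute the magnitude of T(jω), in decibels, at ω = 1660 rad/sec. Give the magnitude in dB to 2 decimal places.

|j1660 + 1660| = √(1660² + 1660²) = 2348
|j1660| = 1660
|T(j1660)| = 0.411 / (2348 × 1660) = 1.0547e-07
20 log₁₀(1.0547e-07) = -139.538 dB

-139.54 dB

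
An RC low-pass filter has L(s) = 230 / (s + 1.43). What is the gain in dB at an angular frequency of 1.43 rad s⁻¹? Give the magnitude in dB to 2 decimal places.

|j1.43 + 1.43| = √(1.43² + 1.43²) = 2.022
|L(j1.43)| = 230 / 2.022 = 113.73
20 log₁₀(113.73) = 41.118 dB

41.12 dB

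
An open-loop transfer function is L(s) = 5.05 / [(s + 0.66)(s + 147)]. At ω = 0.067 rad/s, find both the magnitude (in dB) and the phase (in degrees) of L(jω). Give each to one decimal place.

|j0.067 + 0.66| = √(0.067² + 0.66²) = 0.6634
|j0.067 + 147| = √(0.067² + 147²) = 147
|L(j0.067)| = 5.05 / (0.6634 × 147) = 0.051785
20 log₁₀(0.051785) = -25.72 dB
∠(j0.067 + 0.66) = arctan(0.067/0.66) = 5.80°
∠(j0.067 + 147) = arctan(0.067/147) = 0.03°
∠L(j0.067) = − (5.80° + 0.03°) = -5.82°

|L| = -25.7 dB, ∠L = -5.8°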